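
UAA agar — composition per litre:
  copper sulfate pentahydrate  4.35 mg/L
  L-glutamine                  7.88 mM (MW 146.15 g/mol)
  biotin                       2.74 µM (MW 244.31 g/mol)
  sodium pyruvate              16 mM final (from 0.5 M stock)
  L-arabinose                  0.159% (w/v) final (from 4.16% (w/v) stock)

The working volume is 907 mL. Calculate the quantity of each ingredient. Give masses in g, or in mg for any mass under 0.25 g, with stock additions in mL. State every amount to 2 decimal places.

Working volume: 907 mL = 0.907 L.
copper sulfate pentahydrate: 4.35 mg/L × 0.907 L = 3.95 mg
L-glutamine: 7.88 mmol/L × 146.15 g/mol × 0.907 L ÷ 1000 = 1.04 g
biotin: 2.74 µmol/L × 244.31 g/mol × 0.907 L ÷ 1000 = 0.61 mg
sodium pyruvate: V = C2·V2/C1 = 16 mM × 907 mL ÷ 500 mM = 29.02 mL
L-arabinose: C1V1 = C2V2 → 0.159% ÷ 4.16% × 907 mL = 34.67 mL

copper sulfate pentahydrate 3.95 mg; L-glutamine 1.04 g; biotin 0.61 mg; sodium pyruvate 29.02 mL; L-arabinose 34.67 mL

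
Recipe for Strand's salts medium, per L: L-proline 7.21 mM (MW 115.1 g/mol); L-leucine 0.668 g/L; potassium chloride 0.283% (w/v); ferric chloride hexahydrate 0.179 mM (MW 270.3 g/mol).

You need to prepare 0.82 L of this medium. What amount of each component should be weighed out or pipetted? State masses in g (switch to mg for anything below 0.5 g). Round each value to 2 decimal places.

Scale factor relative to 1 L: 0.82.
L-proline: 7.21 mmol/L × 115.1 g/mol × 0.82 L ÷ 1000 = 0.68 g
L-leucine: 0.668 g/L × 0.82 L = 0.55 g
potassium chloride: 0.283 g per 100 mL × 820 mL ÷ 100 = 2.32 g
ferric chloride hexahydrate: 0.179 mmol/L × 270.3 mg/mmol × 0.82 L = 39.67 mg

L-proline 0.68 g; L-leucine 0.55 g; potassium chloride 2.32 g; ferric chloride hexahydrate 39.67 mg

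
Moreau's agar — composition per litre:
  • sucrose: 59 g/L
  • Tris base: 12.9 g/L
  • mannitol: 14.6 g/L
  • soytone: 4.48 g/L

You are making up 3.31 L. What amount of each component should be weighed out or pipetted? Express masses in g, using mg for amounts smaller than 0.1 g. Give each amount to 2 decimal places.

Scale factor relative to 1 L: 3.31.
sucrose: 59 g/L × 3.31 L = 195.29 g
Tris base: 12.9 g/L × 3.31 L = 42.70 g
mannitol: 14.6 g/L × 3.31 L = 48.33 g
soytone: 4.48 g/L × 3.31 L = 14.83 g

sucrose 195.29 g; Tris base 42.70 g; mannitol 48.33 g; soytone 14.83 g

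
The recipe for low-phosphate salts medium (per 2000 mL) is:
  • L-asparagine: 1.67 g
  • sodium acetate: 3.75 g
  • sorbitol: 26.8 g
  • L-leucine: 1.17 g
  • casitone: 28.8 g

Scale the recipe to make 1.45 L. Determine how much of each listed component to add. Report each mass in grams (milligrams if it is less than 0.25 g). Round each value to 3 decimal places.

L-asparagine 1.211 g; sodium acetate 2.719 g; sorbitol 19.430 g; L-leucine 0.848 g; casitone 20.880 g

Scale factor = 1450 mL / 2000 mL = 0.725.
L-asparagine: 1.67 g × (1450 mL / 2000 mL) = 1.211 g
sodium acetate: 3.75 g × (1450 mL / 2000 mL) = 2.719 g
sorbitol: 26.8 g × (1450 mL / 2000 mL) = 19.430 g
L-leucine: 1.17 g × (1450 mL / 2000 mL) = 0.848 g
casitone: 28.8 g × (1450 mL / 2000 mL) = 20.880 g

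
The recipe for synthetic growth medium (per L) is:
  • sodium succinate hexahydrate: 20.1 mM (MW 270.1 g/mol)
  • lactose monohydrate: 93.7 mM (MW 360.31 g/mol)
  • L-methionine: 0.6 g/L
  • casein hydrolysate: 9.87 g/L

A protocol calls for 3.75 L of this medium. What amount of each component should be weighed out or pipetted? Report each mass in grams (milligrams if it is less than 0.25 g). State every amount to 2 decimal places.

Scale factor relative to 1 L: 3.75.
sodium succinate hexahydrate: 20.1 mmol/L × 270.1 g/mol × 3.75 L ÷ 1000 = 20.36 g
lactose monohydrate: 93.7 mmol/L × 360.31 g/mol × 3.75 L ÷ 1000 = 126.60 g
L-methionine: 0.6 g/L × 3.75 L = 2.25 g
casein hydrolysate: 9.87 g/L × 3.75 L = 37.01 g

sodium succinate hexahydrate 20.36 g; lactose monohydrate 126.60 g; L-methionine 2.25 g; casein hydrolysate 37.01 g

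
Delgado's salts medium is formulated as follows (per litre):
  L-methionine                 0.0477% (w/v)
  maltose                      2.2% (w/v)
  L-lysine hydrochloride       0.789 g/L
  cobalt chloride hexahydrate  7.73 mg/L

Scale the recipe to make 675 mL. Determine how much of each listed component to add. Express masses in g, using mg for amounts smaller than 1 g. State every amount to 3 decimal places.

Target volume = 675 mL = 0.675 L.
L-methionine: 0.0477% w/v = 0.477 g/L → 0.477 × 0.675 L = 0.321975 g = 321.975 mg
maltose: 2.2% w/v = 22 g/L → 22 × 0.675 L = 14.850 g
L-lysine hydrochloride: 0.789 g/L × 0.675 L = 0.532575 g = 532.575 mg
cobalt chloride hexahydrate: 7.73 mg/L × 0.675 L = 5.218 mg

L-methionine 321.975 mg; maltose 14.850 g; L-lysine hydrochloride 532.575 mg; cobalt chloride hexahydrate 5.218 mg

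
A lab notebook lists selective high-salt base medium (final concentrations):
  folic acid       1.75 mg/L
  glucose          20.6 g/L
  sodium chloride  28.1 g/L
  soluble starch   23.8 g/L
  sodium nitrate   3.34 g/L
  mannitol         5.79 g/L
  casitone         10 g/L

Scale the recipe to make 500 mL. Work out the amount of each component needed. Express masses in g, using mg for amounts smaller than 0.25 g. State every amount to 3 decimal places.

Target volume = 500 mL = 0.5 L.
folic acid: 1.75 mg/L × 0.5 L = 0.875 mg
glucose: 20.6 g/L × 0.5 L = 10.300 g
sodium chloride: 28.1 g/L × 0.5 L = 14.050 g
soluble starch: 23.8 g/L × 0.5 L = 11.900 g
sodium nitrate: 3.34 g/L × 0.5 L = 1.670 g
mannitol: 5.79 g/L × 0.5 L = 2.895 g
casitone: 10 g/L × 0.5 L = 5.000 g

folic acid 0.875 mg; glucose 10.300 g; sodium chloride 14.050 g; soluble starch 11.900 g; sodium nitrate 1.670 g; mannitol 2.895 g; casitone 5.000 g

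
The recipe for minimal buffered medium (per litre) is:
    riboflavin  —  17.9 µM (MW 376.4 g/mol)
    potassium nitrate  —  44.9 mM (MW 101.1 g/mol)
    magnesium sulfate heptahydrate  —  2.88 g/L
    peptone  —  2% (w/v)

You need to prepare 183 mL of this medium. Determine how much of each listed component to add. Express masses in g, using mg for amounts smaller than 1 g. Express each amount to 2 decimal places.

Scale factor relative to 1 L: 0.183.
riboflavin: 17.9 µmol/L × 376.4 g/mol × 0.183 L ÷ 1000 = 1.23 mg
potassium nitrate: 44.9 mmol/L × 101.1 mg/mmol × 0.183 L = 830.71 mg
magnesium sulfate heptahydrate: 2.88 g/L × 0.183 L = 0.52704 g = 527.04 mg
peptone: 2 g per 100 mL × 183 mL ÷ 100 = 3.66 g

riboflavin 1.23 mg; potassium nitrate 830.71 mg; magnesium sulfate heptahydrate 527.04 mg; peptone 3.66 g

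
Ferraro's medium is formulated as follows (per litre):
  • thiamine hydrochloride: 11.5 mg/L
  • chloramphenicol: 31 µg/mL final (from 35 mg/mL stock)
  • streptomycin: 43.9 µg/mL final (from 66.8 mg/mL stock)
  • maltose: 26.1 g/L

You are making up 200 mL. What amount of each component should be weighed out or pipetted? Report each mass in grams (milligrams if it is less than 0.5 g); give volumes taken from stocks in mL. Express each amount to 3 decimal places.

Scale factor relative to 1 L: 0.2.
thiamine hydrochloride: 11.5 mg/L × 0.2 L = 2.300 mg
chloramphenicol: C1V1 = C2V2 → 31 µg/mL × 200 mL ÷ 35000 µg/mL = 0.177 mL
streptomycin: V = C2·V2/C1 = 43.9 µg/mL × 200 mL ÷ 66800 µg/mL = 0.131 mL
maltose: 26.1 g/L × 0.2 L = 5.220 g

thiamine hydrochloride 2.300 mg; chloramphenicol 0.177 mL; streptomycin 0.131 mL; maltose 5.220 g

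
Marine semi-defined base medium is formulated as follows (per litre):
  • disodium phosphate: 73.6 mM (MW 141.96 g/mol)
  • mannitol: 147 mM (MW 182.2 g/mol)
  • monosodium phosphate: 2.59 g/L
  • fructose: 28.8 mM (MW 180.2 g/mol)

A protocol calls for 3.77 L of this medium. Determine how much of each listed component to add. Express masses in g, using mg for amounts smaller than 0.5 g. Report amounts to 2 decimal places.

Working volume: 3.77 L.
disodium phosphate: 73.6 mmol/L × 141.96 g/mol × 3.77 L ÷ 1000 = 39.39 g
mannitol: 147 mmol/L × 182.2 g/mol × 3.77 L ÷ 1000 = 100.97 g
monosodium phosphate: 2.59 g/L × 3.77 L = 9.76 g
fructose: 28.8 mmol/L × 180.2 g/mol × 3.77 L ÷ 1000 = 19.57 g

disodium phosphate 39.39 g; mannitol 100.97 g; monosodium phosphate 9.76 g; fructose 19.57 g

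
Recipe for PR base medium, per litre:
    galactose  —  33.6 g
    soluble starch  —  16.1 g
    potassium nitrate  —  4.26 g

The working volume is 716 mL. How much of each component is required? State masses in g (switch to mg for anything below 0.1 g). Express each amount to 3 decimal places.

Scale factor = 716 mL / 1000 mL = 0.716.
galactose: 33.6 g × (716 mL / 1000 mL) = 24.058 g
soluble starch: 16.1 g × (716 mL / 1000 mL) = 11.528 g
potassium nitrate: 4.26 g × (716 mL / 1000 mL) = 3.050 g

galactose 24.058 g; soluble starch 11.528 g; potassium nitrate 3.050 g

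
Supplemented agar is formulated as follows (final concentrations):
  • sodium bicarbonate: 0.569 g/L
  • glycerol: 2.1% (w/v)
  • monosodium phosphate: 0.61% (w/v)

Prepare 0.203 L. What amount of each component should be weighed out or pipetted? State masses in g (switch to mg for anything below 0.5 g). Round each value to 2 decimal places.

sodium bicarbonate 115.51 mg; glycerol 4.26 g; monosodium phosphate 1.24 g

Working volume: 0.203 L.
sodium bicarbonate: 0.569 g/L × 0.203 L = 0.115507 g = 115.51 mg
glycerol: 2.1% w/v = 21 g/L → 21 × 0.203 L = 4.26 g
monosodium phosphate: 0.61 g per 100 mL × 203 mL ÷ 100 = 1.24 g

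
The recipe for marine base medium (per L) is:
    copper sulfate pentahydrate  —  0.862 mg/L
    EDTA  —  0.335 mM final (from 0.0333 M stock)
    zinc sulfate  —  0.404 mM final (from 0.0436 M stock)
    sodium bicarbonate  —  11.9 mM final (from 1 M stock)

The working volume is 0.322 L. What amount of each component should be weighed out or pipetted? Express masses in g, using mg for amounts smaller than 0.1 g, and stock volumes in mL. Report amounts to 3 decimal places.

copper sulfate pentahydrate 0.278 mg; EDTA 3.239 mL; zinc sulfate 2.984 mL; sodium bicarbonate 3.832 mL

Working volume: 0.322 L.
copper sulfate pentahydrate: 0.862 mg/L × 0.322 L = 0.278 mg
EDTA: dilute stock: 0.335 mM × 322 mL ÷ 33.3 mM = 3.239 mL
zinc sulfate: dilute stock: 0.404 mM × 322 mL ÷ 43.6 mM = 2.984 mL
sodium bicarbonate: V = C2·V2/C1 = 11.9 mM × 322 mL ÷ 1000 mM = 3.832 mL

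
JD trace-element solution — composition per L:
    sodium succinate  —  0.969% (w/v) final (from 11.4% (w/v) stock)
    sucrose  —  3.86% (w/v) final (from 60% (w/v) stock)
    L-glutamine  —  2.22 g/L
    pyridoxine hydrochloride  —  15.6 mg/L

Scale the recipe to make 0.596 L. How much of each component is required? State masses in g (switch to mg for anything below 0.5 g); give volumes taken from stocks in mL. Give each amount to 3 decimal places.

Working volume: 0.596 L.
sodium succinate: dilute stock: 0.969% ÷ 11.4% × 596 mL = 50.660 mL
sucrose: V = C2·V2/C1 = 3.86% ÷ 60% × 596 mL = 38.343 mL
L-glutamine: 2.22 g/L × 0.596 L = 1.323 g
pyridoxine hydrochloride: 15.6 mg/L × 0.596 L = 9.298 mg

sodium succinate 50.660 mL; sucrose 38.343 mL; L-glutamine 1.323 g; pyridoxine hydrochloride 9.298 mg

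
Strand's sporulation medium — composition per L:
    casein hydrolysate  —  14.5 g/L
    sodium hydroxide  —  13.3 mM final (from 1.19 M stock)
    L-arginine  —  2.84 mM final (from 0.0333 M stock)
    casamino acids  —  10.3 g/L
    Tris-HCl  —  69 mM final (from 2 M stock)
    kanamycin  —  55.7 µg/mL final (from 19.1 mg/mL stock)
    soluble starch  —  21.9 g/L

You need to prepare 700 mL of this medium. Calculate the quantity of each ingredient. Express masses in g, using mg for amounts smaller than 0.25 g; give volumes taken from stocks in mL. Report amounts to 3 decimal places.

Working volume: 700 mL = 0.7 L.
casein hydrolysate: 14.5 g/L × 0.7 L = 10.150 g
sodium hydroxide: dilute stock: 13.3 mM × 700 mL ÷ 1190 mM = 7.824 mL
L-arginine: dilute stock: 2.84 mM × 700 mL ÷ 33.3 mM = 59.700 mL
casamino acids: 10.3 g/L × 0.7 L = 7.210 g
Tris-HCl: V = C2·V2/C1 = 69 mM × 700 mL ÷ 2000 mM = 24.150 mL
kanamycin: V = C2·V2/C1 = 55.7 µg/mL × 700 mL ÷ 19100 µg/mL = 2.041 mL
soluble starch: 21.9 g/L × 0.7 L = 15.330 g

casein hydrolysate 10.150 g; sodium hydroxide 7.824 mL; L-arginine 59.700 mL; casamino acids 7.210 g; Tris-HCl 24.150 mL; kanamycin 2.041 mL; soluble starch 15.330 g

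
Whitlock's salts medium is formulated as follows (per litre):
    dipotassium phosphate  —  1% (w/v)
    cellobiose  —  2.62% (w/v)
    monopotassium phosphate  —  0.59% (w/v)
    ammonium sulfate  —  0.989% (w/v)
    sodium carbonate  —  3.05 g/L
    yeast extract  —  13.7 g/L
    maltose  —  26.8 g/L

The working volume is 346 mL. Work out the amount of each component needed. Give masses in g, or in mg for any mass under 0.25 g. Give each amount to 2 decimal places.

dipotassium phosphate 3.46 g; cellobiose 9.07 g; monopotassium phosphate 2.04 g; ammonium sulfate 3.42 g; sodium carbonate 1.06 g; yeast extract 4.74 g; maltose 9.27 g

Working volume: 346 mL = 0.346 L.
dipotassium phosphate: 1 g per 100 mL × 346 mL ÷ 100 = 3.46 g
cellobiose: 2.62% w/v = 26.2 g/L → 26.2 × 0.346 L = 9.07 g
monopotassium phosphate: 0.59 g per 100 mL × 346 mL ÷ 100 = 2.04 g
ammonium sulfate: 0.989% w/v = 9.89 g/L → 9.89 × 0.346 L = 3.42 g
sodium carbonate: 3.05 g/L × 0.346 L = 1.06 g
yeast extract: 13.7 g/L × 0.346 L = 4.74 g
maltose: 26.8 g/L × 0.346 L = 9.27 g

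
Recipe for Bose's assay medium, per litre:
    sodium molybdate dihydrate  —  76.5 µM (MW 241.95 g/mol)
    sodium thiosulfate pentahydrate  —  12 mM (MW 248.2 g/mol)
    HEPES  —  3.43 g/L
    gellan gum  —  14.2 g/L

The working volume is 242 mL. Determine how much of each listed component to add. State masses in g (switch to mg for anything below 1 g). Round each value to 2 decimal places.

sodium molybdate dihydrate 4.48 mg; sodium thiosulfate pentahydrate 720.77 mg; HEPES 830.06 mg; gellan gum 3.44 g

Scale factor relative to 1 L: 0.242.
sodium molybdate dihydrate: 76.5 µmol/L × 241.95 g/mol × 0.242 L ÷ 1000 = 4.48 mg
sodium thiosulfate pentahydrate: 12 mmol/L × 248.2 mg/mmol × 0.242 L = 720.77 mg
HEPES: 3.43 g/L × 0.242 L = 0.83006 g = 830.06 mg
gellan gum: 14.2 g/L × 0.242 L = 3.44 g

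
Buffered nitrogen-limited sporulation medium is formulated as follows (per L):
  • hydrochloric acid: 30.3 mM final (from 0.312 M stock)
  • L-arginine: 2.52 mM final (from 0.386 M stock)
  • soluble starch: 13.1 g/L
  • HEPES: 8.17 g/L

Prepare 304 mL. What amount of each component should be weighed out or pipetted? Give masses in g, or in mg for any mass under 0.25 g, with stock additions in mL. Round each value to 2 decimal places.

Scale factor relative to 1 L: 0.304.
hydrochloric acid: V = C2·V2/C1 = 30.3 mM × 304 mL ÷ 312 mM = 29.52 mL
L-arginine: C1V1 = C2V2 → 2.52 mM × 304 mL ÷ 386 mM = 1.98 mL
soluble starch: 13.1 g/L × 0.304 L = 3.98 g
HEPES: 8.17 g/L × 0.304 L = 2.48 g

hydrochloric acid 29.52 mL; L-arginine 1.98 mL; soluble starch 3.98 g; HEPES 2.48 g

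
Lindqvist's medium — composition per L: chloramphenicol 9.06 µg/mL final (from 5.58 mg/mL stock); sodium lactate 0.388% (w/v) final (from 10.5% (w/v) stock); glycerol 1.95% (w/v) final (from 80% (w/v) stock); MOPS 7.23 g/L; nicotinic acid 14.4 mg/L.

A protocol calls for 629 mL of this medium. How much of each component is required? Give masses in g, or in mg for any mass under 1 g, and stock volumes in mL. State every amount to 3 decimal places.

chloramphenicol 1.021 mL; sodium lactate 23.243 mL; glycerol 15.332 mL; MOPS 4.548 g; nicotinic acid 9.058 mg

Working volume: 629 mL = 0.629 L.
chloramphenicol: C1V1 = C2V2 → 9.06 µg/mL × 629 mL ÷ 5580 µg/mL = 1.021 mL
sodium lactate: V = C2·V2/C1 = 0.388% ÷ 10.5% × 629 mL = 23.243 mL
glycerol: dilute stock: 1.95% ÷ 80% × 629 mL = 15.332 mL
MOPS: 7.23 g/L × 0.629 L = 4.548 g
nicotinic acid: 14.4 mg/L × 0.629 L = 9.058 mg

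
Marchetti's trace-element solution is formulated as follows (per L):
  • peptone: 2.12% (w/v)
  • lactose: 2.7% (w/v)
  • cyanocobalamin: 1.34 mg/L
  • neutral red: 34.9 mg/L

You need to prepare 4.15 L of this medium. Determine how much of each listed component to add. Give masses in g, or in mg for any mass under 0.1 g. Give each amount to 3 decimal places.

Scale factor relative to 1 L: 4.15.
peptone: 2.12 g per 100 mL × 4150 mL ÷ 100 = 87.980 g
lactose: 2.7% w/v = 27 g/L → 27 × 4.15 L = 112.050 g
cyanocobalamin: 1.34 mg/L × 4.15 L = 5.561 mg
neutral red: 34.9 mg/L × 4.15 L = 144.835 mg = 0.145 g

peptone 87.980 g; lactose 112.050 g; cyanocobalamin 5.561 mg; neutral red 0.145 g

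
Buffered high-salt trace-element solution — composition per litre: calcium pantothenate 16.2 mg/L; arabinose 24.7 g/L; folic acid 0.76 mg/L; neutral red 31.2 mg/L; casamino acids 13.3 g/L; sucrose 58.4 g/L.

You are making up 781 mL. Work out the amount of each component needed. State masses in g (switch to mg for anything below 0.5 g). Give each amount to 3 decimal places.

calcium pantothenate 12.652 mg; arabinose 19.291 g; folic acid 0.594 mg; neutral red 24.367 mg; casamino acids 10.387 g; sucrose 45.610 g

Scale factor relative to 1 L: 0.781.
calcium pantothenate: 16.2 mg/L × 0.781 L = 12.652 mg
arabinose: 24.7 g/L × 0.781 L = 19.291 g
folic acid: 0.76 mg/L × 0.781 L = 0.594 mg
neutral red: 31.2 mg/L × 0.781 L = 24.367 mg
casamino acids: 13.3 g/L × 0.781 L = 10.387 g
sucrose: 58.4 g/L × 0.781 L = 45.610 g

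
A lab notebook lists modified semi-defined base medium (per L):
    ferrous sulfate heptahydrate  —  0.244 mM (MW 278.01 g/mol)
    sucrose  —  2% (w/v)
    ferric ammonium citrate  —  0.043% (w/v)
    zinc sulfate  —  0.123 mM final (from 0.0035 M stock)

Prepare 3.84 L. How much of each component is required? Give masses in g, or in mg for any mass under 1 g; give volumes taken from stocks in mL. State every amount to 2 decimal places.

ferrous sulfate heptahydrate 260.48 mg; sucrose 76.80 g; ferric ammonium citrate 1.65 g; zinc sulfate 134.95 mL

Scale factor relative to 1 L: 3.84.
ferrous sulfate heptahydrate: 0.244 mmol/L × 278.01 mg/mmol × 3.84 L = 260.48 mg
sucrose: 2% w/v = 20 g/L → 20 × 3.84 L = 76.80 g
ferric ammonium citrate: 0.043 g per 100 mL × 3840 mL ÷ 100 = 1.65 g
zinc sulfate: dilute stock: 0.123 mM × 3840 mL ÷ 3.5 mM = 134.95 mL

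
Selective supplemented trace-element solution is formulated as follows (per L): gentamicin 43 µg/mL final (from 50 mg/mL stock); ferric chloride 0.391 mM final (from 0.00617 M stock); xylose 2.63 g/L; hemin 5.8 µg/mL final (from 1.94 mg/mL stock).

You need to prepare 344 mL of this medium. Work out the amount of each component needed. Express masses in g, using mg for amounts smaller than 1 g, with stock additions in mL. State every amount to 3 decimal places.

gentamicin 0.296 mL; ferric chloride 21.800 mL; xylose 904.720 mg; hemin 1.028 mL

Target volume = 344 mL = 0.344 L.
gentamicin: C1V1 = C2V2 → 43 µg/mL × 344 mL ÷ 50000 µg/mL = 0.296 mL
ferric chloride: C1V1 = C2V2 → 0.391 mM × 344 mL ÷ 6.17 mM = 21.800 mL
xylose: 2.63 g/L × 0.344 L = 0.90472 g = 904.720 mg
hemin: dilute stock: 5.8 µg/mL × 344 mL ÷ 1940 µg/mL = 1.028 mL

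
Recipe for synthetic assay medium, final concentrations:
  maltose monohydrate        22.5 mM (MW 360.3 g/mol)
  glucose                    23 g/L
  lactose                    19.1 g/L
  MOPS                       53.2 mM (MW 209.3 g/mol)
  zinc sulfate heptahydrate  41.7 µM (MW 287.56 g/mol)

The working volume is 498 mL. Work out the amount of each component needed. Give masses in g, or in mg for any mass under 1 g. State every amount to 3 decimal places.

Scale factor relative to 1 L: 0.498.
maltose monohydrate: 22.5 mmol/L × 360.3 g/mol × 0.498 L ÷ 1000 = 4.037 g
glucose: 23 g/L × 0.498 L = 11.454 g
lactose: 19.1 g/L × 0.498 L = 9.512 g
MOPS: 53.2 mmol/L × 209.3 g/mol × 0.498 L ÷ 1000 = 5.545 g
zinc sulfate heptahydrate: 41.7 µmol/L × 287.56 g/mol × 0.498 L ÷ 1000 = 5.972 mg

maltose monohydrate 4.037 g; glucose 11.454 g; lactose 9.512 g; MOPS 5.545 g; zinc sulfate heptahydrate 5.972 mg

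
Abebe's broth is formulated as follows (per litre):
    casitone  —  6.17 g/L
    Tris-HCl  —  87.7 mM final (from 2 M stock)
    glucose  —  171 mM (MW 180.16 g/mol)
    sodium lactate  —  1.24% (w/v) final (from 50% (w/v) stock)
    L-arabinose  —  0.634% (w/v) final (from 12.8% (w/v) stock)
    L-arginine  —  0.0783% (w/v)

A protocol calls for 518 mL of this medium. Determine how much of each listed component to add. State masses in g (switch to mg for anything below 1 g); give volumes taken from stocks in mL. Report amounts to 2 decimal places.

Target volume = 518 mL = 0.518 L.
casitone: 6.17 g/L × 0.518 L = 3.20 g
Tris-HCl: C1V1 = C2V2 → 87.7 mM × 518 mL ÷ 2000 mM = 22.71 mL
glucose: 171 mmol/L × 180.16 g/mol × 0.518 L ÷ 1000 = 15.96 g
sodium lactate: dilute stock: 1.24% ÷ 50% × 518 mL = 12.85 mL
L-arabinose: C1V1 = C2V2 → 0.634% ÷ 12.8% × 518 mL = 25.66 mL
L-arginine: 0.0783% w/v = 0.783 g/L → 0.783 × 0.518 L = 0.405594 g = 405.59 mg

casitone 3.20 g; Tris-HCl 22.71 mL; glucose 15.96 g; sodium lactate 12.85 mL; L-arabinose 25.66 mL; L-arginine 405.59 mg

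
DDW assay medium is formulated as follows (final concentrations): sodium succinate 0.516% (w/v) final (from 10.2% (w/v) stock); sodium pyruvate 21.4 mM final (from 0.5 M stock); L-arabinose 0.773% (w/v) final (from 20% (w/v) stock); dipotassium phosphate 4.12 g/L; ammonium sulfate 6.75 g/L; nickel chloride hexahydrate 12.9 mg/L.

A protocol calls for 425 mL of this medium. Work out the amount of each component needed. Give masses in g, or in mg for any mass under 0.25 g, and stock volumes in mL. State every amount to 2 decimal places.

sodium succinate 21.50 mL; sodium pyruvate 18.19 mL; L-arabinose 16.43 mL; dipotassium phosphate 1.75 g; ammonium sulfate 2.87 g; nickel chloride hexahydrate 5.48 mg

Working volume: 425 mL = 0.425 L.
sodium succinate: C1V1 = C2V2 → 0.516% ÷ 10.2% × 425 mL = 21.50 mL
sodium pyruvate: dilute stock: 21.4 mM × 425 mL ÷ 500 mM = 18.19 mL
L-arabinose: dilute stock: 0.773% ÷ 20% × 425 mL = 16.43 mL
dipotassium phosphate: 4.12 g/L × 0.425 L = 1.75 g
ammonium sulfate: 6.75 g/L × 0.425 L = 2.87 g
nickel chloride hexahydrate: 12.9 mg/L × 0.425 L = 5.48 mg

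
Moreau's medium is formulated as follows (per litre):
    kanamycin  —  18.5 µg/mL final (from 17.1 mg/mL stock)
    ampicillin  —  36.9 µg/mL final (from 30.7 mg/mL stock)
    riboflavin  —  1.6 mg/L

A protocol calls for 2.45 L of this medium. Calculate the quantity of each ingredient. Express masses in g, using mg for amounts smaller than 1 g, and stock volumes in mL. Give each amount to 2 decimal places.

Working volume: 2.45 L.
kanamycin: dilute stock: 18.5 µg/mL × 2450 mL ÷ 17100 µg/mL = 2.65 mL
ampicillin: dilute stock: 36.9 µg/mL × 2450 mL ÷ 30700 µg/mL = 2.94 mL
riboflavin: 1.6 mg/L × 2.45 L = 3.92 mg

kanamycin 2.65 mL; ampicillin 2.94 mL; riboflavin 3.92 mg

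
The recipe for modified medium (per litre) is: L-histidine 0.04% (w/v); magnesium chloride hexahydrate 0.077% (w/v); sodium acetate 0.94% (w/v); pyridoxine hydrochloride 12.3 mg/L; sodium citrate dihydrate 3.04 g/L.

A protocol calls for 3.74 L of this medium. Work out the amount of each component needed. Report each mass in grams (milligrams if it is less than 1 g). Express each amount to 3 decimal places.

Scale factor relative to 1 L: 3.74.
L-histidine: 0.04 g per 100 mL × 3740 mL ÷ 100 = 1.496 g
magnesium chloride hexahydrate: 0.077% w/v = 0.77 g/L → 0.77 × 3.74 L = 2.880 g
sodium acetate: 0.94% w/v = 9.4 g/L → 9.4 × 3.74 L = 35.156 g
pyridoxine hydrochloride: 12.3 mg/L × 3.74 L = 46.002 mg
sodium citrate dihydrate: 3.04 g/L × 3.74 L = 11.370 g

L-histidine 1.496 g; magnesium chloride hexahydrate 2.880 g; sodium acetate 35.156 g; pyridoxine hydrochloride 46.002 mg; sodium citrate dihydrate 11.370 g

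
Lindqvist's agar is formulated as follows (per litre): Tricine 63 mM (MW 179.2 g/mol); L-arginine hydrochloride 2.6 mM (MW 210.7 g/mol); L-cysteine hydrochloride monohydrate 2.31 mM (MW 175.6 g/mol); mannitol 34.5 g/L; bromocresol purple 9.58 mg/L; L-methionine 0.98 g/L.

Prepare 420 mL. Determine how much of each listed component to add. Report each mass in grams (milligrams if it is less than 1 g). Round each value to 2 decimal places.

Tricine 4.74 g; L-arginine hydrochloride 230.08 mg; L-cysteine hydrochloride monohydrate 170.37 mg; mannitol 14.49 g; bromocresol purple 4.02 mg; L-methionine 411.60 mg

Target volume = 420 mL = 0.42 L.
Tricine: 63 mmol/L × 179.2 g/mol × 0.42 L ÷ 1000 = 4.74 g
L-arginine hydrochloride: 2.6 mmol/L × 210.7 mg/mmol × 0.42 L = 230.08 mg
L-cysteine hydrochloride monohydrate: 2.31 mmol/L × 175.6 mg/mmol × 0.42 L = 170.37 mg
mannitol: 34.5 g/L × 0.42 L = 14.49 g
bromocresol purple: 9.58 mg/L × 0.42 L = 4.02 mg
L-methionine: 0.98 g/L × 0.42 L = 0.4116 g = 411.60 mg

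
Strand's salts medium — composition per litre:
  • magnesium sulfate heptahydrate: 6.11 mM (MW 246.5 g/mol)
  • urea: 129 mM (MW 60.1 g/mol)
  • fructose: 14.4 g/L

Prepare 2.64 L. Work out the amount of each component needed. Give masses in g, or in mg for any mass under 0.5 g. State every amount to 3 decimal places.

magnesium sulfate heptahydrate 3.976 g; urea 20.468 g; fructose 38.016 g

Scale factor relative to 1 L: 2.64.
magnesium sulfate heptahydrate: 6.11 mmol/L × 246.5 g/mol × 2.64 L ÷ 1000 = 3.976 g
urea: 129 mmol/L × 60.1 g/mol × 2.64 L ÷ 1000 = 20.468 g
fructose: 14.4 g/L × 2.64 L = 38.016 g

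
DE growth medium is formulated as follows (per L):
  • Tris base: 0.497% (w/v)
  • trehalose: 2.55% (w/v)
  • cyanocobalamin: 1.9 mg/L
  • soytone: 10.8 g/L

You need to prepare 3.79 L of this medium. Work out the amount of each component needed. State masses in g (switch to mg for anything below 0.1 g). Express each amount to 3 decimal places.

Tris base 18.836 g; trehalose 96.645 g; cyanocobalamin 7.201 mg; soytone 40.932 g

Working volume: 3.79 L.
Tris base: 0.497 g per 100 mL × 3790 mL ÷ 100 = 18.836 g
trehalose: 2.55% w/v = 25.5 g/L → 25.5 × 3.79 L = 96.645 g
cyanocobalamin: 1.9 mg/L × 3.79 L = 7.201 mg
soytone: 10.8 g/L × 3.79 L = 40.932 g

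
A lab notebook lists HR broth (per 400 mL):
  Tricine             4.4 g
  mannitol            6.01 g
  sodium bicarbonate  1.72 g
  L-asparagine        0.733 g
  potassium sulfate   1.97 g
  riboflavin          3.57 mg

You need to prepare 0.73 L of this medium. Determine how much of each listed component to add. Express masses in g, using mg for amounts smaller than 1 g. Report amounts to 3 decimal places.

Tricine 8.030 g; mannitol 10.968 g; sodium bicarbonate 3.139 g; L-asparagine 1.338 g; potassium sulfate 3.595 g; riboflavin 6.515 mg

Ratio of target to recipe volume: 730 / 400 = 1.825.
Tricine: 4.4 g × (730 mL / 400 mL) = 8.030 g
mannitol: 6.01 g × (730 mL / 400 mL) = 10.968 g
sodium bicarbonate: 1.72 g × (730 mL / 400 mL) = 3.139 g
L-asparagine: 0.733 g × (730 mL / 400 mL) = 1.338 g
potassium sulfate: 1.97 g × (730 mL / 400 mL) = 3.595 g
riboflavin: 3.57 mg × (730 mL / 400 mL) = 6.515 mg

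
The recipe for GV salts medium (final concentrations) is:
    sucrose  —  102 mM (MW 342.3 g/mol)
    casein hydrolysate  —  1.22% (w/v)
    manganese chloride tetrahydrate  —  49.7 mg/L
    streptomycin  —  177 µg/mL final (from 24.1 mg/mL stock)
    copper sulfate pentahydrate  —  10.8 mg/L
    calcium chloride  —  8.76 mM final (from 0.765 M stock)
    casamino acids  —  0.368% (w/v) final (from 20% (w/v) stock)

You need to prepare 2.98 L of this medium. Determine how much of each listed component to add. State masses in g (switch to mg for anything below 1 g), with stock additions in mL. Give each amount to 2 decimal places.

Working volume: 2.98 L.
sucrose: 102 mmol/L × 342.3 g/mol × 2.98 L ÷ 1000 = 104.05 g
casein hydrolysate: 1.22% w/v = 12.2 g/L → 12.2 × 2.98 L = 36.36 g
manganese chloride tetrahydrate: 49.7 mg/L × 2.98 L = 148.11 mg
streptomycin: V = C2·V2/C1 = 177 µg/mL × 2980 mL ÷ 24100 µg/mL = 21.89 mL
copper sulfate pentahydrate: 10.8 mg/L × 2.98 L = 32.18 mg
calcium chloride: dilute stock: 8.76 mM × 2980 mL ÷ 765 mM = 34.12 mL
casamino acids: dilute stock: 0.368% ÷ 20% × 2980 mL = 54.83 mL

sucrose 104.05 g; casein hydrolysate 36.36 g; manganese chloride tetrahydrate 148.11 mg; streptomycin 21.89 mL; copper sulfate pentahydrate 32.18 mg; calcium chloride 34.12 mL; casamino acids 54.83 mL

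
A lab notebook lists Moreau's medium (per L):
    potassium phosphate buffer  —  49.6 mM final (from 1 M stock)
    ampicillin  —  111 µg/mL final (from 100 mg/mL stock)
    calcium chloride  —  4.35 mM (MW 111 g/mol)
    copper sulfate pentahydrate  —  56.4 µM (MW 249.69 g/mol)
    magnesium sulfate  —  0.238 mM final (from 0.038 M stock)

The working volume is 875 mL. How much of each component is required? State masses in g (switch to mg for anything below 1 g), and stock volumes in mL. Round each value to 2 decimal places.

Scale factor relative to 1 L: 0.875.
potassium phosphate buffer: V = C2·V2/C1 = 49.6 mM × 875 mL ÷ 1000 mM = 43.40 mL
ampicillin: dilute stock: 111 µg/mL × 875 mL ÷ 100000 µg/mL = 0.97 mL
calcium chloride: 4.35 mmol/L × 111 mg/mmol × 0.875 L = 422.49 mg
copper sulfate pentahydrate: 56.4 µmol/L × 249.69 g/mol × 0.875 L ÷ 1000 = 12.32 mg
magnesium sulfate: dilute stock: 0.238 mM × 875 mL ÷ 38 mM = 5.48 mL

potassium phosphate buffer 43.40 mL; ampicillin 0.97 mL; calcium chloride 422.49 mg; copper sulfate pentahydrate 12.32 mg; magnesium sulfate 5.48 mL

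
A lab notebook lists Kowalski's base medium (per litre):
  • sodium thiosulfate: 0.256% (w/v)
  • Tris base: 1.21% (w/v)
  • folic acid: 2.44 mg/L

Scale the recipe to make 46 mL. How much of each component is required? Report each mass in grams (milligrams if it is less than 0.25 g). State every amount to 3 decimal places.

sodium thiosulfate 117.760 mg; Tris base 0.557 g; folic acid 0.112 mg

Scale factor relative to 1 L: 0.046.
sodium thiosulfate: 0.256% w/v = 2.56 g/L → 2.56 × 0.046 L = 0.11776 g = 117.760 mg
Tris base: 1.21% w/v = 12.1 g/L → 12.1 × 0.046 L = 0.557 g
folic acid: 2.44 mg/L × 0.046 L = 0.112 mg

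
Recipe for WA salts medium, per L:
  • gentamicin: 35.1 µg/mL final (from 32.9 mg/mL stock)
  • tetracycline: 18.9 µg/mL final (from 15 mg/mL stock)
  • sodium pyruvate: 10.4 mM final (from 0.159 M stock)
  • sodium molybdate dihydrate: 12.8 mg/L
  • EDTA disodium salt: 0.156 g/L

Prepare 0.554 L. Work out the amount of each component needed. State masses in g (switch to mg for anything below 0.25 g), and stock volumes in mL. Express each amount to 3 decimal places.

gentamicin 0.591 mL; tetracycline 0.698 mL; sodium pyruvate 36.236 mL; sodium molybdate dihydrate 7.091 mg; EDTA disodium salt 86.424 mg

Scale factor relative to 1 L: 0.554.
gentamicin: dilute stock: 35.1 µg/mL × 554 mL ÷ 32900 µg/mL = 0.591 mL
tetracycline: dilute stock: 18.9 µg/mL × 554 mL ÷ 15000 µg/mL = 0.698 mL
sodium pyruvate: V = C2·V2/C1 = 10.4 mM × 554 mL ÷ 159 mM = 36.236 mL
sodium molybdate dihydrate: 12.8 mg/L × 0.554 L = 7.091 mg
EDTA disodium salt: 0.156 g/L × 0.554 L = 0.086424 g = 86.424 mg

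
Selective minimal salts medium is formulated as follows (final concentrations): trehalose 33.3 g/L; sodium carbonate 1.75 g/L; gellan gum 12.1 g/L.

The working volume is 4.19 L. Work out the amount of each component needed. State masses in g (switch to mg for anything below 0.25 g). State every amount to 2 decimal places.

trehalose 139.53 g; sodium carbonate 7.33 g; gellan gum 50.70 g

Working volume: 4.19 L.
trehalose: 33.3 g/L × 4.19 L = 139.53 g
sodium carbonate: 1.75 g/L × 4.19 L = 7.33 g
gellan gum: 12.1 g/L × 4.19 L = 50.70 g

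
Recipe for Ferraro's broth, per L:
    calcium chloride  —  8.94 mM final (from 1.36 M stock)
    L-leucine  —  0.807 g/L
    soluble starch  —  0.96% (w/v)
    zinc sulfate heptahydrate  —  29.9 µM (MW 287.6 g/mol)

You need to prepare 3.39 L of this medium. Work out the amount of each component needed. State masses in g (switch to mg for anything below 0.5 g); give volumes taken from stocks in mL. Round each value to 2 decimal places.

Working volume: 3.39 L.
calcium chloride: dilute stock: 8.94 mM × 3390 mL ÷ 1360 mM = 22.28 mL
L-leucine: 0.807 g/L × 3.39 L = 2.74 g
soluble starch: 0.96% w/v = 9.6 g/L → 9.6 × 3.39 L = 32.54 g
zinc sulfate heptahydrate: 29.9 µmol/L × 287.6 g/mol × 3.39 L ÷ 1000 = 29.15 mg

calcium chloride 22.28 mL; L-leucine 2.74 g; soluble starch 32.54 g; zinc sulfate heptahydrate 29.15 mg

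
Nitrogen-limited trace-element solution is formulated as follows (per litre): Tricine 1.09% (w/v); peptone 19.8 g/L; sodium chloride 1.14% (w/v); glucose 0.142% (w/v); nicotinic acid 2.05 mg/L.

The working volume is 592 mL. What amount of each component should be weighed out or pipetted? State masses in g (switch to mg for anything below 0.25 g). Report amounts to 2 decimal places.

Target volume = 592 mL = 0.592 L.
Tricine: 1.09% w/v = 10.9 g/L → 10.9 × 0.592 L = 6.45 g
peptone: 19.8 g/L × 0.592 L = 11.72 g
sodium chloride: 1.14 g per 100 mL × 592 mL ÷ 100 = 6.75 g
glucose: 0.142 g per 100 mL × 592 mL ÷ 100 = 0.84 g
nicotinic acid: 2.05 mg/L × 0.592 L = 1.21 mg

Tricine 6.45 g; peptone 11.72 g; sodium chloride 6.75 g; glucose 0.84 g; nicotinic acid 1.21 mg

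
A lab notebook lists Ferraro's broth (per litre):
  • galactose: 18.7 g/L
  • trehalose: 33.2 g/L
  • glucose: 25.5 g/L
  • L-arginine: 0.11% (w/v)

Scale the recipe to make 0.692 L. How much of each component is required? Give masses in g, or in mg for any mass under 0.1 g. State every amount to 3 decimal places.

Working volume: 0.692 L.
galactose: 18.7 g/L × 0.692 L = 12.940 g
trehalose: 33.2 g/L × 0.692 L = 22.974 g
glucose: 25.5 g/L × 0.692 L = 17.646 g
L-arginine: 0.11 g per 100 mL × 692 mL ÷ 100 = 0.761 g

galactose 12.940 g; trehalose 22.974 g; glucose 17.646 g; L-arginine 0.761 g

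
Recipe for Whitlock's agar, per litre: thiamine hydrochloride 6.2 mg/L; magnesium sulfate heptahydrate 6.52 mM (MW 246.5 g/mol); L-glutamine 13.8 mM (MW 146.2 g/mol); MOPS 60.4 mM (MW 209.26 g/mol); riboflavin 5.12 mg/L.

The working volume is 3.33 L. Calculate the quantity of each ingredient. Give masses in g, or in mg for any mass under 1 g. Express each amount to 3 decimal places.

thiamine hydrochloride 20.646 mg; magnesium sulfate heptahydrate 5.352 g; L-glutamine 6.718 g; MOPS 42.089 g; riboflavin 17.050 mg

Working volume: 3.33 L.
thiamine hydrochloride: 6.2 mg/L × 3.33 L = 20.646 mg
magnesium sulfate heptahydrate: 6.52 mmol/L × 246.5 g/mol × 3.33 L ÷ 1000 = 5.352 g
L-glutamine: 13.8 mmol/L × 146.2 g/mol × 3.33 L ÷ 1000 = 6.718 g
MOPS: 60.4 mmol/L × 209.26 g/mol × 3.33 L ÷ 1000 = 42.089 g
riboflavin: 5.12 mg/L × 3.33 L = 17.050 mg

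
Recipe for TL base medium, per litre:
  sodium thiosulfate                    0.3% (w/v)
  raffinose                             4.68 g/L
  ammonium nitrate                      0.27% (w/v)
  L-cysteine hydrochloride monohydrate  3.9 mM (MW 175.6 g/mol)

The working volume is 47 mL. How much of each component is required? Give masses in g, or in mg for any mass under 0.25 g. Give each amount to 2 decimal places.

Target volume = 47 mL = 0.047 L.
sodium thiosulfate: 0.3% w/v = 3 g/L → 3 × 0.047 L = 0.141 g = 141.00 mg
raffinose: 4.68 g/L × 0.047 L = 0.21996 g = 219.96 mg
ammonium nitrate: 0.27 g per 100 mL × 47 mL ÷ 100 = 0.1269 g = 126.90 mg
L-cysteine hydrochloride monohydrate: 3.9 mmol/L × 175.6 mg/mmol × 0.047 L = 32.19 mg

sodium thiosulfate 141.00 mg; raffinose 219.96 mg; ammonium nitrate 126.90 mg; L-cysteine hydrochloride monohydrate 32.19 mg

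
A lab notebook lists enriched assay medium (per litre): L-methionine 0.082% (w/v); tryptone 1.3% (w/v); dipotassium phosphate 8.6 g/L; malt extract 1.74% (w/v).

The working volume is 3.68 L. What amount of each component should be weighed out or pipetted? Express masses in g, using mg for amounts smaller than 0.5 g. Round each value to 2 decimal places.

Scale factor relative to 1 L: 3.68.
L-methionine: 0.082% w/v = 0.82 g/L → 0.82 × 3.68 L = 3.02 g
tryptone: 1.3% w/v = 13 g/L → 13 × 3.68 L = 47.84 g
dipotassium phosphate: 8.6 g/L × 3.68 L = 31.65 g
malt extract: 1.74% w/v = 17.4 g/L → 17.4 × 3.68 L = 64.03 g

L-methionine 3.02 g; tryptone 47.84 g; dipotassium phosphate 31.65 g; malt extract 64.03 g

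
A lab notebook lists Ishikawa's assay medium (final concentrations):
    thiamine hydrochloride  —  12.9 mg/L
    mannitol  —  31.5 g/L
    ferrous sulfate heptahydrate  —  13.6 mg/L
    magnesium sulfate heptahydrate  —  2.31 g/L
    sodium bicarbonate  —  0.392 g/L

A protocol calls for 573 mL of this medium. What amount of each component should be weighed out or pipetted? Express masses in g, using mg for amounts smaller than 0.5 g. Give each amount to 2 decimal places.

Working volume: 573 mL = 0.573 L.
thiamine hydrochloride: 12.9 mg/L × 0.573 L = 7.39 mg
mannitol: 31.5 g/L × 0.573 L = 18.05 g
ferrous sulfate heptahydrate: 13.6 mg/L × 0.573 L = 7.79 mg
magnesium sulfate heptahydrate: 2.31 g/L × 0.573 L = 1.32 g
sodium bicarbonate: 0.392 g/L × 0.573 L = 0.224616 g = 224.62 mg

thiamine hydrochloride 7.39 mg; mannitol 18.05 g; ferrous sulfate heptahydrate 7.79 mg; magnesium sulfate heptahydrate 1.32 g; sodium bicarbonate 224.62 mg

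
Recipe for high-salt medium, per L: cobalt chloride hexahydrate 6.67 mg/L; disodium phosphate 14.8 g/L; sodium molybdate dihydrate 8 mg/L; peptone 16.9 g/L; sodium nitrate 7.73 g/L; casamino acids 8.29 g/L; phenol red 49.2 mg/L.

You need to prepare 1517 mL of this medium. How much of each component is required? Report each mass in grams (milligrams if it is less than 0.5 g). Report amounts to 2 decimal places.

cobalt chloride hexahydrate 10.12 mg; disodium phosphate 22.45 g; sodium molybdate dihydrate 12.14 mg; peptone 25.64 g; sodium nitrate 11.73 g; casamino acids 12.58 g; phenol red 74.64 mg

Target volume = 1517 mL = 1.517 L.
cobalt chloride hexahydrate: 6.67 mg/L × 1.517 L = 10.12 mg
disodium phosphate: 14.8 g/L × 1.517 L = 22.45 g
sodium molybdate dihydrate: 8 mg/L × 1.517 L = 12.14 mg
peptone: 16.9 g/L × 1.517 L = 25.64 g
sodium nitrate: 7.73 g/L × 1.517 L = 11.73 g
casamino acids: 8.29 g/L × 1.517 L = 12.58 g
phenol red: 49.2 mg/L × 1.517 L = 74.64 mg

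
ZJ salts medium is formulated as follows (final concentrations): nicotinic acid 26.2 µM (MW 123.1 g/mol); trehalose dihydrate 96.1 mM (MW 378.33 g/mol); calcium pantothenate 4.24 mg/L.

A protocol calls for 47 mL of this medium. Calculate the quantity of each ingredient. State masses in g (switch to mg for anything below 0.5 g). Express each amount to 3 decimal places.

Working volume: 47 mL = 0.047 L.
nicotinic acid: 26.2 µmol/L × 123.1 g/mol × 0.047 L ÷ 1000 = 0.152 mg
trehalose dihydrate: 96.1 mmol/L × 378.33 g/mol × 0.047 L ÷ 1000 = 1.709 g
calcium pantothenate: 4.24 mg/L × 0.047 L = 0.199 mg

nicotinic acid 0.152 mg; trehalose dihydrate 1.709 g; calcium pantothenate 0.199 mg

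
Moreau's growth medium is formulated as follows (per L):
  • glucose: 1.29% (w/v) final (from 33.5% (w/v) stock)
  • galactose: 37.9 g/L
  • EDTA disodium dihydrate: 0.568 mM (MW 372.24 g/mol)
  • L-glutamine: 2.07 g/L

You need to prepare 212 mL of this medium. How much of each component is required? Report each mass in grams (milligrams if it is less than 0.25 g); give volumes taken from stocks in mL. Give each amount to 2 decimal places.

Target volume = 212 mL = 0.212 L.
glucose: C1V1 = C2V2 → 1.29% ÷ 33.5% × 212 mL = 8.16 mL
galactose: 37.9 g/L × 0.212 L = 8.03 g
EDTA disodium dihydrate: 0.568 mmol/L × 372.24 mg/mmol × 0.212 L = 44.82 mg
L-glutamine: 2.07 g/L × 0.212 L = 0.44 g

glucose 8.16 mL; galactose 8.03 g; EDTA disodium dihydrate 44.82 mg; L-glutamine 0.44 g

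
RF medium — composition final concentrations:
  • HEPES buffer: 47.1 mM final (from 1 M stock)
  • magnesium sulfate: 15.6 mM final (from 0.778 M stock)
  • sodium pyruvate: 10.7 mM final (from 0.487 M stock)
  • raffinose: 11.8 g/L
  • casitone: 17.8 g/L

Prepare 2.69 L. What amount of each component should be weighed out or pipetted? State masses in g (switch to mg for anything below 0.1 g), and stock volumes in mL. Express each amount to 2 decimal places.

Working volume: 2.69 L.
HEPES buffer: dilute stock: 47.1 mM × 2690 mL ÷ 1000 mM = 126.70 mL
magnesium sulfate: C1V1 = C2V2 → 15.6 mM × 2690 mL ÷ 778 mM = 53.94 mL
sodium pyruvate: V = C2·V2/C1 = 10.7 mM × 2690 mL ÷ 487 mM = 59.10 mL
raffinose: 11.8 g/L × 2.69 L = 31.74 g
casitone: 17.8 g/L × 2.69 L = 47.88 g

HEPES buffer 126.70 mL; magnesium sulfate 53.94 mL; sodium pyruvate 59.10 mL; raffinose 31.74 g; casitone 47.88 g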